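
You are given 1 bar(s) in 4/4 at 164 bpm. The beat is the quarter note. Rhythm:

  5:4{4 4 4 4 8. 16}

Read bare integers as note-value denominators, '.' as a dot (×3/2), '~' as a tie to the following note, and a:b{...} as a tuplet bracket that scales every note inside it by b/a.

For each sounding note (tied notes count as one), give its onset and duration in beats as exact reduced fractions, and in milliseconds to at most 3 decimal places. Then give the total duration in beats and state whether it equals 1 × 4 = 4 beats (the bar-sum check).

1) 0.0ms=0b +292.683ms=4/5b
2) 292.683ms=4/5b +292.683ms=4/5b
3) 585.366ms=8/5b +292.683ms=4/5b
4) 878.049ms=12/5b +292.683ms=4/5b
5) 1170.732ms=16/5b +219.512ms=3/5b
6) 1390.244ms=19/5b +73.171ms=1/5b
Σ=4b of 4 (164bpm 4/4) — PASS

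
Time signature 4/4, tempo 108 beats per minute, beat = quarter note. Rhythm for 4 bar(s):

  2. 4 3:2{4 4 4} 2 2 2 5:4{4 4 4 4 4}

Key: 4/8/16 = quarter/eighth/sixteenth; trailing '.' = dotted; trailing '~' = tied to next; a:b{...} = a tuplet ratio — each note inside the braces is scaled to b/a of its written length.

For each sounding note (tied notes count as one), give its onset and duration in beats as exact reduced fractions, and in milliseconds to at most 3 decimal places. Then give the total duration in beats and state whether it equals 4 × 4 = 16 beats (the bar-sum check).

1) 0.0ms=0b +1666.667ms=3b
2) 1666.667ms=3b +555.556ms=1b
3) 2222.222ms=4b +370.37ms=2/3b
4) 2592.593ms=14/3b +370.37ms=2/3b
5) 2962.963ms=16/3b +370.37ms=2/3b
6) 3333.333ms=6b +1111.111ms=2b
7) 4444.444ms=8b +1111.111ms=2b
8) 5555.556ms=10b +1111.111ms=2b
9) 6666.667ms=12b +444.444ms=4/5b
10) 7111.111ms=64/5b +444.444ms=4/5b
11) 7555.556ms=68/5b +444.444ms=4/5b
12) 8000.0ms=72/5b +444.444ms=4/5b
13) 8444.444ms=76/5b +444.444ms=4/5b
Σ=16b of 16 (108bpm 4/4) — PASS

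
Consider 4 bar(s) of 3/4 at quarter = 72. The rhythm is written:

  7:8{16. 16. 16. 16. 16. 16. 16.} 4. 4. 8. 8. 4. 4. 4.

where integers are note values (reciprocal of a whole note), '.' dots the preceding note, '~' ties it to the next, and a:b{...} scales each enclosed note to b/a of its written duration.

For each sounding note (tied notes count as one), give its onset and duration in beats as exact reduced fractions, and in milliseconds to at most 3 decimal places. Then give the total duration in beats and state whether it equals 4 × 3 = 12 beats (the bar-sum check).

1) 0.0ms=0b +357.143ms=3/7b
2) 357.143ms=3/7b +357.143ms=3/7b
3) 714.286ms=6/7b +357.143ms=3/7b
4) 1071.429ms=9/7b +357.143ms=3/7b
5) 1428.571ms=12/7b +357.143ms=3/7b
6) 1785.714ms=15/7b +357.143ms=3/7b
7) 2142.857ms=18/7b +357.143ms=3/7b
8) 2500.0ms=3b +1250.0ms=3/2b
9) 3750.0ms=9/2b +1250.0ms=3/2b
10) 5000.0ms=6b +625.0ms=3/4b
11) 5625.0ms=27/4b +625.0ms=3/4b
12) 6250.0ms=15/2b +1250.0ms=3/2b
13) 7500.0ms=9b +1250.0ms=3/2b
14) 8750.0ms=21/2b +1250.0ms=3/2b
Σ=12b of 12 (72bpm 3/4) — PASS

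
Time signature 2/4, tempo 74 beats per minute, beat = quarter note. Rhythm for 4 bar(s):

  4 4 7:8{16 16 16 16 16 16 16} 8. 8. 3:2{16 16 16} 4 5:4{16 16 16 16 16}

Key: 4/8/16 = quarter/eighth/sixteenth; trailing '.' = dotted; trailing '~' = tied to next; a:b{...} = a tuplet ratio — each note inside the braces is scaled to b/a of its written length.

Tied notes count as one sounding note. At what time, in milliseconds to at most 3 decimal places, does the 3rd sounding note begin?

note 3 onset = 2b = 1621.622ms

1. 0.0ms @ 0 + 810.811ms (1)
2. 810.811ms @ 1 + 810.811ms (1)
3. 1621.622ms @ 2 + 231.66ms (2/7)
4. 1853.282ms @ 16/7 + 231.66ms (2/7)
5. 2084.942ms @ 18/7 + 231.66ms (2/7)
6. 2316.602ms @ 20/7 + 231.66ms (2/7)
7. 2548.263ms @ 22/7 + 231.66ms (2/7)
8. 2779.923ms @ 24/7 + 231.66ms (2/7)
9. 3011.583ms @ 26/7 + 231.66ms (2/7)
10. 3243.243ms @ 4 + 608.108ms (3/4)
11. 3851.351ms @ 19/4 + 608.108ms (3/4)
12. 4459.459ms @ 11/2 + 135.135ms (1/6)
13. 4594.595ms @ 17/3 + 135.135ms (1/6)
14. 4729.73ms @ 35/6 + 135.135ms (1/6)
15. 4864.865ms @ 6 + 810.811ms (1)
16. 5675.676ms @ 7 + 162.162ms (1/5)
17. 5837.838ms @ 36/5 + 162.162ms (1/5)
18. 6000.0ms @ 37/5 + 162.162ms (1/5)
19. 6162.162ms @ 38/5 + 162.162ms (1/5)
20. 6324.324ms @ 39/5 + 162.162ms (1/5)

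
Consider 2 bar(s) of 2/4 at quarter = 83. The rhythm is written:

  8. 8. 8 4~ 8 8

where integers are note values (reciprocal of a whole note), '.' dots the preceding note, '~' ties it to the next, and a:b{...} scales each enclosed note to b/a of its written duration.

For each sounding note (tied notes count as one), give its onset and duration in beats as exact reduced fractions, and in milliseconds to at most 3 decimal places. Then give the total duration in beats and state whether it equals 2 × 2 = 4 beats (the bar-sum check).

1) 0.0ms=0b +542.169ms=3/4b
2) 542.169ms=3/4b +542.169ms=3/4b
3) 1084.337ms=3/2b +361.446ms=1/2b
4) 1445.783ms=2b +1084.337ms=3/2b
5) 2530.12ms=7/2b +361.446ms=1/2b
Σ=4b of 4 (83bpm 2/4) — PASS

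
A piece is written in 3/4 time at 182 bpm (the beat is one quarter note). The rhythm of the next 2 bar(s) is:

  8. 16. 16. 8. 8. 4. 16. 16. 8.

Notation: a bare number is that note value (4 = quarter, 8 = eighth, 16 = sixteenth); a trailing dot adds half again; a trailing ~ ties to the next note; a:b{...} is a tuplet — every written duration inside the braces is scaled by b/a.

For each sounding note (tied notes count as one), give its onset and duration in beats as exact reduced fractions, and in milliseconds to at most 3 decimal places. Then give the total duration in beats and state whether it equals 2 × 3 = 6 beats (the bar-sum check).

1) 0.0ms=0b +247.253ms=3/4b
2) 247.253ms=3/4b +123.626ms=3/8b
3) 370.879ms=9/8b +123.626ms=3/8b
4) 494.505ms=3/2b +247.253ms=3/4b
5) 741.758ms=9/4b +247.253ms=3/4b
6) 989.011ms=3b +494.505ms=3/2b
7) 1483.516ms=9/2b +123.626ms=3/8b
8) 1607.143ms=39/8b +123.626ms=3/8b
9) 1730.769ms=21/4b +247.253ms=3/4b
Σ=6b of 6 (182bpm 3/4) — PASS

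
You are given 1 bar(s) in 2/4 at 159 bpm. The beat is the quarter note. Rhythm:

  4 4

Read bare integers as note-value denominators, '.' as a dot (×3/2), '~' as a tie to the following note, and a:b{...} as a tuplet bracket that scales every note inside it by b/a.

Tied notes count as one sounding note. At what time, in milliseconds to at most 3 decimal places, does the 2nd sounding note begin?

note 2 onset = 1b = 377.358ms

1. 0.0ms @ 0 + 377.358ms (1)
2. 377.358ms @ 1 + 377.358ms (1)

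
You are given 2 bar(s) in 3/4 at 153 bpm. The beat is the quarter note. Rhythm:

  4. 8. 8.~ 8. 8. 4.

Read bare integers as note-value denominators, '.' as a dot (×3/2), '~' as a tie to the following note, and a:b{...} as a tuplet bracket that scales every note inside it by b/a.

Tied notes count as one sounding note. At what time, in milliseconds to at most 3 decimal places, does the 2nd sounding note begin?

1. 0.0ms @ 0 + 588.235ms (3/2)
2. 588.235ms @ 3/2 + 294.118ms (3/4)
3. 882.353ms @ 9/4 + 588.235ms (3/2)
4. 1470.588ms @ 15/4 + 294.118ms (3/4)
5. 1764.706ms @ 9/2 + 588.235ms (3/2)

note 2 onset = 3/2b = 588.235ms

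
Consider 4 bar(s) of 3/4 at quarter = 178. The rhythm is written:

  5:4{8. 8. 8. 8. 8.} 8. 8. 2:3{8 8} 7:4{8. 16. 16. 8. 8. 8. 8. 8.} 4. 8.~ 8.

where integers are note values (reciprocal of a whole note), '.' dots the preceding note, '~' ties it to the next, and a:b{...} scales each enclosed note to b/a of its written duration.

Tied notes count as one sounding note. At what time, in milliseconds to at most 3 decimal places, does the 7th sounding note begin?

note 7 onset = 15/4b = 1264.045ms

1. 0.0ms @ 0 + 202.247ms (3/5)
2. 202.247ms @ 3/5 + 202.247ms (3/5)
3. 404.494ms @ 6/5 + 202.247ms (3/5)
4. 606.742ms @ 9/5 + 202.247ms (3/5)
5. 808.989ms @ 12/5 + 202.247ms (3/5)
6. 1011.236ms @ 3 + 252.809ms (3/4)
7. 1264.045ms @ 15/4 + 252.809ms (3/4)
8. 1516.854ms @ 9/2 + 252.809ms (3/4)
9. 1769.663ms @ 21/4 + 252.809ms (3/4)
10. 2022.472ms @ 6 + 144.462ms (3/7)
11. 2166.934ms @ 45/7 + 72.231ms (3/14)
12. 2239.165ms @ 93/14 + 72.231ms (3/14)
13. 2311.396ms @ 48/7 + 144.462ms (3/7)
14. 2455.859ms @ 51/7 + 144.462ms (3/7)
15. 2600.321ms @ 54/7 + 144.462ms (3/7)
16. 2744.783ms @ 57/7 + 144.462ms (3/7)
17. 2889.246ms @ 60/7 + 144.462ms (3/7)
18. 3033.708ms @ 9 + 505.618ms (3/2)
19. 3539.326ms @ 21/2 + 505.618ms (3/2)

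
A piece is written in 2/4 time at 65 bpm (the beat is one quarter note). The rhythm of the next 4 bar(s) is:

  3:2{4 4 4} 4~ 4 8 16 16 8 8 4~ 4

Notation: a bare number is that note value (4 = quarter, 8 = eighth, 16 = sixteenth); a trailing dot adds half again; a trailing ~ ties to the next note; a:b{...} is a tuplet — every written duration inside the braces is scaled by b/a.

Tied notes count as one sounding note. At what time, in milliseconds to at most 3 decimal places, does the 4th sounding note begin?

note 4 onset = 2b = 1846.154ms

1. 0.0ms @ 0 + 615.385ms (2/3)
2. 615.385ms @ 2/3 + 615.385ms (2/3)
3. 1230.769ms @ 4/3 + 615.385ms (2/3)
4. 1846.154ms @ 2 + 1846.154ms (2)
5. 3692.308ms @ 4 + 461.538ms (1/2)
6. 4153.846ms @ 9/2 + 230.769ms (1/4)
7. 4384.615ms @ 19/4 + 230.769ms (1/4)
8. 4615.385ms @ 5 + 461.538ms (1/2)
9. 5076.923ms @ 11/2 + 461.538ms (1/2)
10. 5538.462ms @ 6 + 1846.154ms (2)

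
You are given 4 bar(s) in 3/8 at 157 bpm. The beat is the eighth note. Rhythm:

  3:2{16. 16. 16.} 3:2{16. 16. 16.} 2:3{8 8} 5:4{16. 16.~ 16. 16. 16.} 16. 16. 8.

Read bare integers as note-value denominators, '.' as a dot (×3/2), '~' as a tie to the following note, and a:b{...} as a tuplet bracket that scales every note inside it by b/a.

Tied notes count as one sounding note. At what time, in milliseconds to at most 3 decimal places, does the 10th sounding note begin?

note 10 onset = 33/5b = 2522.293ms

1. 0.0ms @ 0 + 191.083ms (1/2)
2. 191.083ms @ 1/2 + 191.083ms (1/2)
3. 382.166ms @ 1 + 191.083ms (1/2)
4. 573.248ms @ 3/2 + 191.083ms (1/2)
5. 764.331ms @ 2 + 191.083ms (1/2)
6. 955.414ms @ 5/2 + 191.083ms (1/2)
7. 1146.497ms @ 3 + 573.248ms (3/2)
8. 1719.745ms @ 9/2 + 573.248ms (3/2)
9. 2292.994ms @ 6 + 229.299ms (3/5)
10. 2522.293ms @ 33/5 + 458.599ms (6/5)
11. 2980.892ms @ 39/5 + 229.299ms (3/5)
12. 3210.191ms @ 42/5 + 229.299ms (3/5)
13. 3439.49ms @ 9 + 286.624ms (3/4)
14. 3726.115ms @ 39/4 + 286.624ms (3/4)
15. 4012.739ms @ 21/2 + 573.248ms (3/2)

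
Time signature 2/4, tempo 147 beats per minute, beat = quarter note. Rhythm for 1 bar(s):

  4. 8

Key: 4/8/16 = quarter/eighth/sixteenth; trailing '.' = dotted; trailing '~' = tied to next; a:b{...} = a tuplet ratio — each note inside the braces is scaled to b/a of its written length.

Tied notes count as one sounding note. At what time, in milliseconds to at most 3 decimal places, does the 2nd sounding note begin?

note 2 onset = 3/2b = 612.245ms

1. 0.0ms @ 0 + 612.245ms (3/2)
2. 612.245ms @ 3/2 + 204.082ms (1/2)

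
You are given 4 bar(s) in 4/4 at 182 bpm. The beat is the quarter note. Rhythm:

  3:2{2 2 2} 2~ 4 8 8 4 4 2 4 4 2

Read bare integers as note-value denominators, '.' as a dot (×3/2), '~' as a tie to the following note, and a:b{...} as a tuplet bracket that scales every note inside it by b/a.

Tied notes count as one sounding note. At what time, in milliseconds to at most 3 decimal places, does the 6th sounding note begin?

note 6 onset = 15/2b = 2472.527ms

1. 0.0ms @ 0 + 439.56ms (4/3)
2. 439.56ms @ 4/3 + 439.56ms (4/3)
3. 879.121ms @ 8/3 + 439.56ms (4/3)
4. 1318.681ms @ 4 + 989.011ms (3)
5. 2307.692ms @ 7 + 164.835ms (1/2)
6. 2472.527ms @ 15/2 + 164.835ms (1/2)
7. 2637.363ms @ 8 + 329.67ms (1)
8. 2967.033ms @ 9 + 329.67ms (1)
9. 3296.703ms @ 10 + 659.341ms (2)
10. 3956.044ms @ 12 + 329.67ms (1)
11. 4285.714ms @ 13 + 329.67ms (1)
12. 4615.385ms @ 14 + 659.341ms (2)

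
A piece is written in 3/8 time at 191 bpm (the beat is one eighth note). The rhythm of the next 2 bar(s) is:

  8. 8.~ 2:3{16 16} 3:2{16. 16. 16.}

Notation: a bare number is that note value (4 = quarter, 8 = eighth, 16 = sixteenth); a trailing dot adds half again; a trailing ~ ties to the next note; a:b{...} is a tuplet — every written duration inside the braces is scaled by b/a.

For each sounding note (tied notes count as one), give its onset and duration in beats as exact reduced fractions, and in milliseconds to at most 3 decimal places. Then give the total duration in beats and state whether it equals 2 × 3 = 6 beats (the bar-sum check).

1) 0.0ms=0b +471.204ms=3/2b
2) 471.204ms=3/2b +706.806ms=9/4b
3) 1178.01ms=15/4b +235.602ms=3/4b
4) 1413.613ms=9/2b +157.068ms=1/2b
5) 1570.681ms=5b +157.068ms=1/2b
6) 1727.749ms=11/2b +157.068ms=1/2b
Σ=6b of 6 (191bpm 3/8) — PASS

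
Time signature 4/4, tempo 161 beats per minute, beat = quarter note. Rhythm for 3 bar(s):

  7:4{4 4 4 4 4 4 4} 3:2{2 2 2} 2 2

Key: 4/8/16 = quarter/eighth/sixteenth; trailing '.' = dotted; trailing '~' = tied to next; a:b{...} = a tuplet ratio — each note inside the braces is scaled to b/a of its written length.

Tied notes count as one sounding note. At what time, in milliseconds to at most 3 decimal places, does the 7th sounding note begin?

1. 0.0ms @ 0 + 212.955ms (4/7)
2. 212.955ms @ 4/7 + 212.955ms (4/7)
3. 425.909ms @ 8/7 + 212.955ms (4/7)
4. 638.864ms @ 12/7 + 212.955ms (4/7)
5. 851.819ms @ 16/7 + 212.955ms (4/7)
6. 1064.774ms @ 20/7 + 212.955ms (4/7)
7. 1277.728ms @ 24/7 + 212.955ms (4/7)
8. 1490.683ms @ 4 + 496.894ms (4/3)
9. 1987.578ms @ 16/3 + 496.894ms (4/3)
10. 2484.472ms @ 20/3 + 496.894ms (4/3)
11. 2981.366ms @ 8 + 745.342ms (2)
12. 3726.708ms @ 10 + 745.342ms (2)

note 7 onset = 24/7b = 1277.728ms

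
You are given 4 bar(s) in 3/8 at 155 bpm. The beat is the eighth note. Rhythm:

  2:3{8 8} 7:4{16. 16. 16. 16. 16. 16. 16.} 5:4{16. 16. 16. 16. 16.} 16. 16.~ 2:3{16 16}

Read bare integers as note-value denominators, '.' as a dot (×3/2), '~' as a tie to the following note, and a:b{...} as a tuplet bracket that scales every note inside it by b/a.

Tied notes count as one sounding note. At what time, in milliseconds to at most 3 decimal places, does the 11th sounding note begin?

1. 0.0ms @ 0 + 580.645ms (3/2)
2. 580.645ms @ 3/2 + 580.645ms (3/2)
3. 1161.29ms @ 3 + 165.899ms (3/7)
4. 1327.189ms @ 24/7 + 165.899ms (3/7)
5. 1493.088ms @ 27/7 + 165.899ms (3/7)
6. 1658.986ms @ 30/7 + 165.899ms (3/7)
7. 1824.885ms @ 33/7 + 165.899ms (3/7)
8. 1990.783ms @ 36/7 + 165.899ms (3/7)
9. 2156.682ms @ 39/7 + 165.899ms (3/7)
10. 2322.581ms @ 6 + 232.258ms (3/5)
11. 2554.839ms @ 33/5 + 232.258ms (3/5)
12. 2787.097ms @ 36/5 + 232.258ms (3/5)
13. 3019.355ms @ 39/5 + 232.258ms (3/5)
14. 3251.613ms @ 42/5 + 232.258ms (3/5)
15. 3483.871ms @ 9 + 290.323ms (3/4)
16. 3774.194ms @ 39/4 + 580.645ms (3/2)
17. 4354.839ms @ 45/4 + 290.323ms (3/4)

note 11 onset = 33/5b = 2554.839ms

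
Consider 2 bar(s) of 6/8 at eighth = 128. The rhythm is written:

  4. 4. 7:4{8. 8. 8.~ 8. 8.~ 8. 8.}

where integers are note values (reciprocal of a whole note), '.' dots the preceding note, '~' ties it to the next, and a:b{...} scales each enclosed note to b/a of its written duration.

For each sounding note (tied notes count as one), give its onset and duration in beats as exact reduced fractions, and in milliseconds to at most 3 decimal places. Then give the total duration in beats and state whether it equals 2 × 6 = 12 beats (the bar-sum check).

1) 0.0ms=0b +1406.25ms=3b
2) 1406.25ms=3b +1406.25ms=3b
3) 2812.5ms=6b +401.786ms=6/7b
4) 3214.286ms=48/7b +401.786ms=6/7b
5) 3616.071ms=54/7b +803.571ms=12/7b
6) 4419.643ms=66/7b +803.571ms=12/7b
7) 5223.214ms=78/7b +401.786ms=6/7b
Σ=12b of 12 (128bpm 6/8) — PASS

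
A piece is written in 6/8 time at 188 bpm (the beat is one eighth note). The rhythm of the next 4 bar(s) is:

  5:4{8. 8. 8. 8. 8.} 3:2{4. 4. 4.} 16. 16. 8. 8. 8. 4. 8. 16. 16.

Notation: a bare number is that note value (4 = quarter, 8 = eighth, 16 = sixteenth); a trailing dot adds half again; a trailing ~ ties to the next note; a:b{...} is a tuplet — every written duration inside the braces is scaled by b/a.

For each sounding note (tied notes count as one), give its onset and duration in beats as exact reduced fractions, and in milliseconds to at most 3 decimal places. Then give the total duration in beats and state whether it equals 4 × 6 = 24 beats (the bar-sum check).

1) 0.0ms=0b +382.979ms=6/5b
2) 382.979ms=6/5b +382.979ms=6/5b
3) 765.957ms=12/5b +382.979ms=6/5b
4) 1148.936ms=18/5b +382.979ms=6/5b
5) 1531.915ms=24/5b +382.979ms=6/5b
6) 1914.894ms=6b +638.298ms=2b
7) 2553.191ms=8b +638.298ms=2b
8) 3191.489ms=10b +638.298ms=2b
9) 3829.787ms=12b +239.362ms=3/4b
10) 4069.149ms=51/4b +239.362ms=3/4b
11) 4308.511ms=27/2b +478.723ms=3/2b
12) 4787.234ms=15b +478.723ms=3/2b
13) 5265.957ms=33/2b +478.723ms=3/2b
14) 5744.681ms=18b +957.447ms=3b
15) 6702.128ms=21b +478.723ms=3/2b
16) 7180.851ms=45/2b +239.362ms=3/4b
17) 7420.213ms=93/4b +239.362ms=3/4b
Σ=24b of 24 (188bpm 6/8) — PASS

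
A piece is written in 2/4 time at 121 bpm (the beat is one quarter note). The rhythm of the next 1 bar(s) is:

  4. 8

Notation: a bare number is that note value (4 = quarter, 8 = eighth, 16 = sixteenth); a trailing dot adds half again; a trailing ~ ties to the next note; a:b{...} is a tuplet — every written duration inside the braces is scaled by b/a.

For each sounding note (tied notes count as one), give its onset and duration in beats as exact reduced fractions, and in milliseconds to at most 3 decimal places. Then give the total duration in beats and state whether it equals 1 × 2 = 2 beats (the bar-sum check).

1) 0.0ms=0b +743.802ms=3/2b
2) 743.802ms=3/2b +247.934ms=1/2b
Σ=2b of 2 (121bpm 2/4) — PASS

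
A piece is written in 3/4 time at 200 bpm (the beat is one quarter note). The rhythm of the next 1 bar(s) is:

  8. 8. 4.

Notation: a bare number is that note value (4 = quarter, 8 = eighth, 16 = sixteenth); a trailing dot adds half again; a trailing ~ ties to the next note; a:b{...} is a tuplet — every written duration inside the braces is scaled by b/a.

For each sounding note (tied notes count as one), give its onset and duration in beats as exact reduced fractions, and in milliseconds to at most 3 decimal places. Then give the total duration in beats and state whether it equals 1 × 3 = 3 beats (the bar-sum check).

1) 0.0ms=0b +225.0ms=3/4b
2) 225.0ms=3/4b +225.0ms=3/4b
3) 450.0ms=3/2b +450.0ms=3/2b
Σ=3b of 3 (200bpm 3/4) — PASS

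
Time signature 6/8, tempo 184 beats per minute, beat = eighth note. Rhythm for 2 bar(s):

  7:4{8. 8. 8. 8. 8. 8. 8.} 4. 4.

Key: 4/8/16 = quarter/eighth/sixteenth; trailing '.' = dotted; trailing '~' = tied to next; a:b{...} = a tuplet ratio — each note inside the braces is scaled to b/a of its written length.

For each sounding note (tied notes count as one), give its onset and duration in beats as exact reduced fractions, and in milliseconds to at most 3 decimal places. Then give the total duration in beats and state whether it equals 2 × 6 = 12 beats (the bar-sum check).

1) 0.0ms=0b +279.503ms=6/7b
2) 279.503ms=6/7b +279.503ms=6/7b
3) 559.006ms=12/7b +279.503ms=6/7b
4) 838.509ms=18/7b +279.503ms=6/7b
5) 1118.012ms=24/7b +279.503ms=6/7b
6) 1397.516ms=30/7b +279.503ms=6/7b
7) 1677.019ms=36/7b +279.503ms=6/7b
8) 1956.522ms=6b +978.261ms=3b
9) 2934.783ms=9b +978.261ms=3b
Σ=12b of 12 (184bpm 6/8) — PASS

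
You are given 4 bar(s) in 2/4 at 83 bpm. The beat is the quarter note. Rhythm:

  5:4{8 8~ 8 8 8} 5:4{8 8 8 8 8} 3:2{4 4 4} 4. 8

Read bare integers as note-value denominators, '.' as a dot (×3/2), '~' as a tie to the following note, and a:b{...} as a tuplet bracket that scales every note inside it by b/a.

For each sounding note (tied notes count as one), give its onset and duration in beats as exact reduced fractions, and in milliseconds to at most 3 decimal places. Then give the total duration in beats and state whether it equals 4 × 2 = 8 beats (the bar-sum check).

1) 0.0ms=0b +289.157ms=2/5b
2) 289.157ms=2/5b +578.313ms=4/5b
3) 867.47ms=6/5b +289.157ms=2/5b
4) 1156.627ms=8/5b +289.157ms=2/5b
5) 1445.783ms=2b +289.157ms=2/5b
6) 1734.94ms=12/5b +289.157ms=2/5b
7) 2024.096ms=14/5b +289.157ms=2/5b
8) 2313.253ms=16/5b +289.157ms=2/5b
9) 2602.41ms=18/5b +289.157ms=2/5b
10) 2891.566ms=4b +481.928ms=2/3b
11) 3373.494ms=14/3b +481.928ms=2/3b
12) 3855.422ms=16/3b +481.928ms=2/3b
13) 4337.349ms=6b +1084.337ms=3/2b
14) 5421.687ms=15/2b +361.446ms=1/2b
Σ=8b of 8 (83bpm 2/4) — PASS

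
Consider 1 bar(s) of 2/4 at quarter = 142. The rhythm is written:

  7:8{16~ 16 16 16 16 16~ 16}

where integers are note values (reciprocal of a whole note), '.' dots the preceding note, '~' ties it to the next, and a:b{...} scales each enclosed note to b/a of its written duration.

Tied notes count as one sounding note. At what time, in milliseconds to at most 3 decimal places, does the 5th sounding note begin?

note 5 onset = 10/7b = 603.622ms

1. 0.0ms @ 0 + 241.449ms (4/7)
2. 241.449ms @ 4/7 + 120.724ms (2/7)
3. 362.173ms @ 6/7 + 120.724ms (2/7)
4. 482.897ms @ 8/7 + 120.724ms (2/7)
5. 603.622ms @ 10/7 + 241.449ms (4/7)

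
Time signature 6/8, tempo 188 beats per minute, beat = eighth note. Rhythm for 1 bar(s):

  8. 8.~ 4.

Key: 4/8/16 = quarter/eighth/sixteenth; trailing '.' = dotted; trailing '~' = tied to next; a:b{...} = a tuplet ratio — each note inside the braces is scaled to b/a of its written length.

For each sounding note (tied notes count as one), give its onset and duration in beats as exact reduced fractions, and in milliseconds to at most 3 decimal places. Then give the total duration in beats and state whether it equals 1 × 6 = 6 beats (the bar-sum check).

1) 0.0ms=0b +478.723ms=3/2b
2) 478.723ms=3/2b +1436.17ms=9/2b
Σ=6b of 6 (188bpm 6/8) — PASS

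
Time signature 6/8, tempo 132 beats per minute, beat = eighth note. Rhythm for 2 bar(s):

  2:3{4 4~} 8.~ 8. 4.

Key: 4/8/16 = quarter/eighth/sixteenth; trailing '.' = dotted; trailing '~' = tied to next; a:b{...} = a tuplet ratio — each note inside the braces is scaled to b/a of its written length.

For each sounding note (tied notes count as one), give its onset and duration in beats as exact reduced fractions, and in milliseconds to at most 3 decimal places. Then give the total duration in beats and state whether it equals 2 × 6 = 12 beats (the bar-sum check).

1) 0.0ms=0b +1363.636ms=3b
2) 1363.636ms=3b +2727.273ms=6b
3) 4090.909ms=9b +1363.636ms=3b
Σ=12b of 12 (132bpm 6/8) — PASS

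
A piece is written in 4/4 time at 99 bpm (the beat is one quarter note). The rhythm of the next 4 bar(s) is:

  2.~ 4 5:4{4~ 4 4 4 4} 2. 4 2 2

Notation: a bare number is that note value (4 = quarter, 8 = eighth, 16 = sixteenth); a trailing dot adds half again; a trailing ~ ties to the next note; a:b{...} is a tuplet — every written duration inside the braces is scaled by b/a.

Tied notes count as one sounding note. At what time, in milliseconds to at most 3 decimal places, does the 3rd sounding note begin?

note 3 onset = 28/5b = 3393.939ms

1. 0.0ms @ 0 + 2424.242ms (4)
2. 2424.242ms @ 4 + 969.697ms (8/5)
3. 3393.939ms @ 28/5 + 484.848ms (4/5)
4. 3878.788ms @ 32/5 + 484.848ms (4/5)
5. 4363.636ms @ 36/5 + 484.848ms (4/5)
6. 4848.485ms @ 8 + 1818.182ms (3)
7. 6666.667ms @ 11 + 606.061ms (1)
8. 7272.727ms @ 12 + 1212.121ms (2)
9. 8484.848ms @ 14 + 1212.121ms (2)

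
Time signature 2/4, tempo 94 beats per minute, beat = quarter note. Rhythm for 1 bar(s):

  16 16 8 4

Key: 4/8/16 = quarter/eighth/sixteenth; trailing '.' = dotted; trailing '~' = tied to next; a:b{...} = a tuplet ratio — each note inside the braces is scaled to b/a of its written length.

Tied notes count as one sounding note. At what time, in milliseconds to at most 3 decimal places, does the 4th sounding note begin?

note 4 onset = 1b = 638.298ms

1. 0.0ms @ 0 + 159.574ms (1/4)
2. 159.574ms @ 1/4 + 159.574ms (1/4)
3. 319.149ms @ 1/2 + 319.149ms (1/2)
4. 638.298ms @ 1 + 638.298ms (1)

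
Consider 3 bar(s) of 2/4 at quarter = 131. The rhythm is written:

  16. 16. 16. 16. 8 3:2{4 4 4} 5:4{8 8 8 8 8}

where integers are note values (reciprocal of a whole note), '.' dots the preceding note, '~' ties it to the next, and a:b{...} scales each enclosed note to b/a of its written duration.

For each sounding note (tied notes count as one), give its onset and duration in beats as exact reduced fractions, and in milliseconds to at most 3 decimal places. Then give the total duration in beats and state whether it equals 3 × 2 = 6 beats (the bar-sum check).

1) 0.0ms=0b +171.756ms=3/8b
2) 171.756ms=3/8b +171.756ms=3/8b
3) 343.511ms=3/4b +171.756ms=3/8b
4) 515.267ms=9/8b +171.756ms=3/8b
5) 687.023ms=3/2b +229.008ms=1/2b
6) 916.031ms=2b +305.344ms=2/3b
7) 1221.374ms=8/3b +305.344ms=2/3b
8) 1526.718ms=10/3b +305.344ms=2/3b
9) 1832.061ms=4b +183.206ms=2/5b
10) 2015.267ms=22/5b +183.206ms=2/5b
11) 2198.473ms=24/5b +183.206ms=2/5b
12) 2381.679ms=26/5b +183.206ms=2/5b
13) 2564.885ms=28/5b +183.206ms=2/5b
Σ=6b of 6 (131bpm 2/4) — PASS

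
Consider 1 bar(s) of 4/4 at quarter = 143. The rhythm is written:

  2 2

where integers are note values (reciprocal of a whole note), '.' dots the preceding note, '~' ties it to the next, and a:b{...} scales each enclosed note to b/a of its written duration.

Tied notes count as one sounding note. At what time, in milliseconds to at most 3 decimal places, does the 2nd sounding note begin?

note 2 onset = 2b = 839.161ms

1. 0.0ms @ 0 + 839.161ms (2)
2. 839.161ms @ 2 + 839.161ms (2)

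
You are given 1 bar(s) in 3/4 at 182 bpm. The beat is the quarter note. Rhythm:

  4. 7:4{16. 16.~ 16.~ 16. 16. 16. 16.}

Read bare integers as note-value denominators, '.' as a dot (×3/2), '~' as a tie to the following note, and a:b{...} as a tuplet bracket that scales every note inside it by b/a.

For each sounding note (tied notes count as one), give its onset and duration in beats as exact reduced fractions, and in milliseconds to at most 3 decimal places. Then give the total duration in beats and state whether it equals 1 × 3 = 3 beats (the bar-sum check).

1) 0.0ms=0b +494.505ms=3/2b
2) 494.505ms=3/2b +70.644ms=3/14b
3) 565.149ms=12/7b +211.931ms=9/14b
4) 777.08ms=33/14b +70.644ms=3/14b
5) 847.724ms=18/7b +70.644ms=3/14b
6) 918.367ms=39/14b +70.644ms=3/14b
Σ=3b of 3 (182bpm 3/4) — PASS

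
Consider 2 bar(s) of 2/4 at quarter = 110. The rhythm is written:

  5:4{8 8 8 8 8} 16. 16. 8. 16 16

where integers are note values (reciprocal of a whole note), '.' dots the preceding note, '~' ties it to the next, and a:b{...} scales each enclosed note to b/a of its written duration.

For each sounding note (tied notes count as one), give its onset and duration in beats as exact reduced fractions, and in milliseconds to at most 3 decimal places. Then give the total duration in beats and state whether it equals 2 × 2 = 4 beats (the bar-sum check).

1) 0.0ms=0b +218.182ms=2/5b
2) 218.182ms=2/5b +218.182ms=2/5b
3) 436.364ms=4/5b +218.182ms=2/5b
4) 654.545ms=6/5b +218.182ms=2/5b
5) 872.727ms=8/5b +218.182ms=2/5b
6) 1090.909ms=2b +204.545ms=3/8b
7) 1295.455ms=19/8b +204.545ms=3/8b
8) 1500.0ms=11/4b +409.091ms=3/4b
9) 1909.091ms=7/2b +136.364ms=1/4b
10) 2045.455ms=15/4b +136.364ms=1/4b
Σ=4b of 4 (110bpm 2/4) — PASS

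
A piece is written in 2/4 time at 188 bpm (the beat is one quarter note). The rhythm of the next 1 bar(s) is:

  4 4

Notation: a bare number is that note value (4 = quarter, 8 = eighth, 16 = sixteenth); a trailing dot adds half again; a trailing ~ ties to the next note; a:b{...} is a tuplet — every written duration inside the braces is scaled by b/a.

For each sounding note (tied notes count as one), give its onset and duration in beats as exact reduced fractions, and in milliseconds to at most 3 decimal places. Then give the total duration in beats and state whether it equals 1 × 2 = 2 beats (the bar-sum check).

1) 0.0ms=0b +319.149ms=1b
2) 319.149ms=1b +319.149ms=1b
Σ=2b of 2 (188bpm 2/4) — PASS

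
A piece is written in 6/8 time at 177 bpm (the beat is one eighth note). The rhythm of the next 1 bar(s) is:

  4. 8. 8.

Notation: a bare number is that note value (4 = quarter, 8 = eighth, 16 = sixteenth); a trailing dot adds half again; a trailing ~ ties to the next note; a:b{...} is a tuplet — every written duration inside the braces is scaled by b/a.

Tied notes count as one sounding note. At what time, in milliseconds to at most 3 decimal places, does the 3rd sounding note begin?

1. 0.0ms @ 0 + 1016.949ms (3)
2. 1016.949ms @ 3 + 508.475ms (3/2)
3. 1525.424ms @ 9/2 + 508.475ms (3/2)

note 3 onset = 9/2b = 1525.424ms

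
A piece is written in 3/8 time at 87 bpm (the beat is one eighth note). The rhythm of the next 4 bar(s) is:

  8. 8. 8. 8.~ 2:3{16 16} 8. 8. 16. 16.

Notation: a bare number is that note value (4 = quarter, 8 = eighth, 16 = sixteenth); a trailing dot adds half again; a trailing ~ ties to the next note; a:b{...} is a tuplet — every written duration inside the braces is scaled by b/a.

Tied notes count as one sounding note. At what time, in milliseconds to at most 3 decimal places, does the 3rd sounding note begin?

note 3 onset = 3b = 2068.966ms

1. 0.0ms @ 0 + 1034.483ms (3/2)
2. 1034.483ms @ 3/2 + 1034.483ms (3/2)
3. 2068.966ms @ 3 + 1034.483ms (3/2)
4. 3103.448ms @ 9/2 + 1551.724ms (9/4)
5. 4655.172ms @ 27/4 + 517.241ms (3/4)
6. 5172.414ms @ 15/2 + 1034.483ms (3/2)
7. 6206.897ms @ 9 + 1034.483ms (3/2)
8. 7241.379ms @ 21/2 + 517.241ms (3/4)
9. 7758.621ms @ 45/4 + 517.241ms (3/4)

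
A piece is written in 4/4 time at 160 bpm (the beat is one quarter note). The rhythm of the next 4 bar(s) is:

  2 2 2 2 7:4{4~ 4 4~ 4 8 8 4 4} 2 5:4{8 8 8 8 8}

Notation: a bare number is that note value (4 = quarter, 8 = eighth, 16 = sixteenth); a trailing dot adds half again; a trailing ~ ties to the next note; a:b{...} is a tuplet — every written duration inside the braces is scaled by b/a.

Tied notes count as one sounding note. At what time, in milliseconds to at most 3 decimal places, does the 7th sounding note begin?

1. 0.0ms @ 0 + 750.0ms (2)
2. 750.0ms @ 2 + 750.0ms (2)
3. 1500.0ms @ 4 + 750.0ms (2)
4. 2250.0ms @ 6 + 750.0ms (2)
5. 3000.0ms @ 8 + 428.571ms (8/7)
6. 3428.571ms @ 64/7 + 428.571ms (8/7)
7. 3857.143ms @ 72/7 + 107.143ms (2/7)
8. 3964.286ms @ 74/7 + 107.143ms (2/7)
9. 4071.429ms @ 76/7 + 214.286ms (4/7)
10. 4285.714ms @ 80/7 + 214.286ms (4/7)
11. 4500.0ms @ 12 + 750.0ms (2)
12. 5250.0ms @ 14 + 150.0ms (2/5)
13. 5400.0ms @ 72/5 + 150.0ms (2/5)
14. 5550.0ms @ 74/5 + 150.0ms (2/5)
15. 5700.0ms @ 76/5 + 150.0ms (2/5)
16. 5850.0ms @ 78/5 + 150.0ms (2/5)

note 7 onset = 72/7b = 3857.143ms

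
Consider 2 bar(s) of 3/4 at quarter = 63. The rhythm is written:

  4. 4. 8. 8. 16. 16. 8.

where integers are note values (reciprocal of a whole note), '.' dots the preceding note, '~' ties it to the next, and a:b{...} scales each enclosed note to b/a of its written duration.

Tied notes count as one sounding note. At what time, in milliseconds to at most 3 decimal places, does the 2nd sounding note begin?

1. 0.0ms @ 0 + 1428.571ms (3/2)
2. 1428.571ms @ 3/2 + 1428.571ms (3/2)
3. 2857.143ms @ 3 + 714.286ms (3/4)
4. 3571.429ms @ 15/4 + 714.286ms (3/4)
5. 4285.714ms @ 9/2 + 357.143ms (3/8)
6. 4642.857ms @ 39/8 + 357.143ms (3/8)
7. 5000.0ms @ 21/4 + 714.286ms (3/4)

note 2 onset = 3/2b = 1428.571ms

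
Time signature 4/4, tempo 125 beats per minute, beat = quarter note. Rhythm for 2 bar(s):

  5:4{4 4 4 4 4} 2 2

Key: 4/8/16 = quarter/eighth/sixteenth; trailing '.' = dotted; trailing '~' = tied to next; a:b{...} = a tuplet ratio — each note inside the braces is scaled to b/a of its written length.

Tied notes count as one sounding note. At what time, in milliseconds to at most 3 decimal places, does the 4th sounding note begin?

1. 0.0ms @ 0 + 384.0ms (4/5)
2. 384.0ms @ 4/5 + 384.0ms (4/5)
3. 768.0ms @ 8/5 + 384.0ms (4/5)
4. 1152.0ms @ 12/5 + 384.0ms (4/5)
5. 1536.0ms @ 16/5 + 384.0ms (4/5)
6. 1920.0ms @ 4 + 960.0ms (2)
7. 2880.0ms @ 6 + 960.0ms (2)

note 4 onset = 12/5b = 1152.0ms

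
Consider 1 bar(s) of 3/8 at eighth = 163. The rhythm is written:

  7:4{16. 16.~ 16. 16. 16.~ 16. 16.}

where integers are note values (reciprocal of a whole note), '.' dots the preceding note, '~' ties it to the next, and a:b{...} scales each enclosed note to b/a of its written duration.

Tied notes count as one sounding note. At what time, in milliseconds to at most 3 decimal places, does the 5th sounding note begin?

1. 0.0ms @ 0 + 157.756ms (3/7)
2. 157.756ms @ 3/7 + 315.513ms (6/7)
3. 473.269ms @ 9/7 + 157.756ms (3/7)
4. 631.025ms @ 12/7 + 315.513ms (6/7)
5. 946.538ms @ 18/7 + 157.756ms (3/7)

note 5 onset = 18/7b = 946.538ms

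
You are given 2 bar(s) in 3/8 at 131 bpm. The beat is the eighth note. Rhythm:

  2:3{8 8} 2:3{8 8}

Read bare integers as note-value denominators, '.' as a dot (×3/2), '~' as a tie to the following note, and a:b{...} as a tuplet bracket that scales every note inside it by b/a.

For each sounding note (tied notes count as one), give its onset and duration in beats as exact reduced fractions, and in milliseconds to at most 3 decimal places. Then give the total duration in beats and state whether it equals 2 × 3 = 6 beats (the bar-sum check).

1) 0.0ms=0b +687.023ms=3/2b
2) 687.023ms=3/2b +687.023ms=3/2b
3) 1374.046ms=3b +687.023ms=3/2b
4) 2061.069ms=9/2b +687.023ms=3/2b
Σ=6b of 6 (131bpm 3/8) — PASS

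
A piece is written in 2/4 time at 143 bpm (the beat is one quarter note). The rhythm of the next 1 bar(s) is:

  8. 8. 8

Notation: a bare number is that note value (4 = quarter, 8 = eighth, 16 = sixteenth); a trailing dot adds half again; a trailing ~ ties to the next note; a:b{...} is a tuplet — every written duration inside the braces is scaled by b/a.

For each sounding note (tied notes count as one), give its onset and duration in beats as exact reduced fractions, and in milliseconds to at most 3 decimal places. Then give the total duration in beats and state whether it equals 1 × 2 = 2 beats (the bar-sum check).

1) 0.0ms=0b +314.685ms=3/4b
2) 314.685ms=3/4b +314.685ms=3/4b
3) 629.371ms=3/2b +209.79ms=1/2b
Σ=2b of 2 (143bpm 2/4) — PASS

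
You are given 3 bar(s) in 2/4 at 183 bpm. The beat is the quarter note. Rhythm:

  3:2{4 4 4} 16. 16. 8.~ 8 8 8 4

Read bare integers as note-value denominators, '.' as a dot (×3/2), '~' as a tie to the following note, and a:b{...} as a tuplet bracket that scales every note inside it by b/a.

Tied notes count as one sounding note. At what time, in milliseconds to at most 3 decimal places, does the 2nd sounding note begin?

note 2 onset = 2/3b = 218.579ms

1. 0.0ms @ 0 + 218.579ms (2/3)
2. 218.579ms @ 2/3 + 218.579ms (2/3)
3. 437.158ms @ 4/3 + 218.579ms (2/3)
4. 655.738ms @ 2 + 122.951ms (3/8)
5. 778.689ms @ 19/8 + 122.951ms (3/8)
6. 901.639ms @ 11/4 + 409.836ms (5/4)
7. 1311.475ms @ 4 + 163.934ms (1/2)
8. 1475.41ms @ 9/2 + 163.934ms (1/2)
9. 1639.344ms @ 5 + 327.869ms (1)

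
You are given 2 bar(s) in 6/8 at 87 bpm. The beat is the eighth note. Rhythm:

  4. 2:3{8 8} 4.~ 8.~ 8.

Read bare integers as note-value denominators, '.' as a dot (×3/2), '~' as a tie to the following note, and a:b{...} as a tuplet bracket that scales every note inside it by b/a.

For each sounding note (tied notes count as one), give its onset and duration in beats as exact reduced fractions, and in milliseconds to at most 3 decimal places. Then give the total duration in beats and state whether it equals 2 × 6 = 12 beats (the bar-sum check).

1) 0.0ms=0b +2068.966ms=3b
2) 2068.966ms=3b +1034.483ms=3/2b
3) 3103.448ms=9/2b +1034.483ms=3/2b
4) 4137.931ms=6b +4137.931ms=6b
Σ=12b of 12 (87bpm 6/8) — PASS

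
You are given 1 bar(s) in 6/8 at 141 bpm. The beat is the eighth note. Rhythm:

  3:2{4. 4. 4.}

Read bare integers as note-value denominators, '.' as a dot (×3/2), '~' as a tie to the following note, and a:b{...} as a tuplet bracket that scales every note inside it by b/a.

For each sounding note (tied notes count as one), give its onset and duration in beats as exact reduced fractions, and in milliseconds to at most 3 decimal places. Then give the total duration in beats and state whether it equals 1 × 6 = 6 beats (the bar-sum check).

1) 0.0ms=0b +851.064ms=2b
2) 851.064ms=2b +851.064ms=2b
3) 1702.128ms=4b +851.064ms=2b
Σ=6b of 6 (141bpm 6/8) — PASS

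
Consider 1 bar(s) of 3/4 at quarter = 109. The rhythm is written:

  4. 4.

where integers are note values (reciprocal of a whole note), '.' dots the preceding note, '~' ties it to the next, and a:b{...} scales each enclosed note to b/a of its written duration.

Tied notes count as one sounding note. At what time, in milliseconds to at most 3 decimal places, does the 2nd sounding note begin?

1. 0.0ms @ 0 + 825.688ms (3/2)
2. 825.688ms @ 3/2 + 825.688ms (3/2)

note 2 onset = 3/2b = 825.688ms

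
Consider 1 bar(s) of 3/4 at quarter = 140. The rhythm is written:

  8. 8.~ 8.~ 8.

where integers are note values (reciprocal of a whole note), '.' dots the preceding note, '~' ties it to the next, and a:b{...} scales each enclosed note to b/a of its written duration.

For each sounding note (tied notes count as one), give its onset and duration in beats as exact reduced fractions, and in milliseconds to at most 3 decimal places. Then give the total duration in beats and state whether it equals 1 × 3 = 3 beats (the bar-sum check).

1) 0.0ms=0b +321.429ms=3/4b
2) 321.429ms=3/4b +964.286ms=9/4b
Σ=3b of 3 (140bpm 3/4) — PASS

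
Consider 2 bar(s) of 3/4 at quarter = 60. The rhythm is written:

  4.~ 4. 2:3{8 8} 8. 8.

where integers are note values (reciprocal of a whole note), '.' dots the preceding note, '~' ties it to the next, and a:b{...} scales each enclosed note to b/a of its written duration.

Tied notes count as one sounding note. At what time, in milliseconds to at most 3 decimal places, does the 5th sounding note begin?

1. 0.0ms @ 0 + 3000.0ms (3)
2. 3000.0ms @ 3 + 750.0ms (3/4)
3. 3750.0ms @ 15/4 + 750.0ms (3/4)
4. 4500.0ms @ 9/2 + 750.0ms (3/4)
5. 5250.0ms @ 21/4 + 750.0ms (3/4)

note 5 onset = 21/4b = 5250.0ms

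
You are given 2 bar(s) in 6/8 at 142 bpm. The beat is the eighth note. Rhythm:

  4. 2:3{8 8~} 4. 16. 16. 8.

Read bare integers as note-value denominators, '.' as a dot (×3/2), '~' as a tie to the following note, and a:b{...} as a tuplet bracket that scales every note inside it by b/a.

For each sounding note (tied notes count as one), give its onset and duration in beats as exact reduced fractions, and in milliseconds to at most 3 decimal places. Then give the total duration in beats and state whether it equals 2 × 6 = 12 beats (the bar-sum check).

1) 0.0ms=0b +1267.606ms=3b
2) 1267.606ms=3b +633.803ms=3/2b
3) 1901.408ms=9/2b +1901.408ms=9/2b
4) 3802.817ms=9b +316.901ms=3/4b
5) 4119.718ms=39/4b +316.901ms=3/4b
6) 4436.62ms=21/2b +633.803ms=3/2b
Σ=12b of 12 (142bpm 6/8) — PASS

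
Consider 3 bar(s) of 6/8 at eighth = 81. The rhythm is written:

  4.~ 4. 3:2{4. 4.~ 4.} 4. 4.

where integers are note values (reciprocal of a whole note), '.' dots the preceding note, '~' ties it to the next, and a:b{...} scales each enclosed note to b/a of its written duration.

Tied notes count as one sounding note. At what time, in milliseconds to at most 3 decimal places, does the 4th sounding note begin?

1. 0.0ms @ 0 + 4444.444ms (6)
2. 4444.444ms @ 6 + 1481.481ms (2)
3. 5925.926ms @ 8 + 2962.963ms (4)
4. 8888.889ms @ 12 + 2222.222ms (3)
5. 11111.111ms @ 15 + 2222.222ms (3)

note 4 onset = 12b = 8888.889ms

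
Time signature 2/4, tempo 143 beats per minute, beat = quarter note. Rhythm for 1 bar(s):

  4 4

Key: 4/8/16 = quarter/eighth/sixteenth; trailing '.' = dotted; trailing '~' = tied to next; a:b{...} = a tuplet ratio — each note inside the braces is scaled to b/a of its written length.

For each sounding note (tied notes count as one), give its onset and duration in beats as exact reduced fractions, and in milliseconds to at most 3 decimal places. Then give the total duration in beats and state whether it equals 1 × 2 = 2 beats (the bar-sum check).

1) 0.0ms=0b +419.58ms=1b
2) 419.58ms=1b +419.58ms=1b
Σ=2b of 2 (143bpm 2/4) — PASS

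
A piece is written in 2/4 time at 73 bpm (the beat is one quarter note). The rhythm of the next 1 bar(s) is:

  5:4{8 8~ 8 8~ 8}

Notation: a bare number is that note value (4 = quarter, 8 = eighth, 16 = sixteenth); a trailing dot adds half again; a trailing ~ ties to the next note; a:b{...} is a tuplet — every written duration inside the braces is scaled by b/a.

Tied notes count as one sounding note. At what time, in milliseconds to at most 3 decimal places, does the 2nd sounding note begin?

note 2 onset = 2/5b = 328.767ms

1. 0.0ms @ 0 + 328.767ms (2/5)
2. 328.767ms @ 2/5 + 657.534ms (4/5)
3. 986.301ms @ 6/5 + 657.534ms (4/5)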